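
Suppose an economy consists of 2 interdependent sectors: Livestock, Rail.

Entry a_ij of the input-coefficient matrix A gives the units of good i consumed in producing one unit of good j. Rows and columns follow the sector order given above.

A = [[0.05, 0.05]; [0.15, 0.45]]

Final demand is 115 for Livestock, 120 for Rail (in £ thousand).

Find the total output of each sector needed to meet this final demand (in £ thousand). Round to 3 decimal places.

x_L = 134.466, x_R = 254.854

I − A =
  [   0.95    -0.05]
  [  -0.15     0.55]
det(I−A) = (0.95)(0.55) − (-0.05)(-0.15) = 0.5150
adj(I−A) = [[0.55, 0.05], [0.15, 0.95]]
(I − A)⁻¹ = adj(I−A) / det(I−A) ≈
  [   1.0680     0.0971]
  [   0.2913     1.8447]
x = (I − A)⁻¹ d = adj(I−A)·d / det(I−A), with det(I−A) = 0.5150:
  x_L = (0.55·115 + 0.05·120) / 0.5150 = 69.25 / 0.5150 ≈ 134.466
  x_R = (0.15·115 + 0.95·120) / 0.5150 = 131.25 / 0.5150 ≈ 254.854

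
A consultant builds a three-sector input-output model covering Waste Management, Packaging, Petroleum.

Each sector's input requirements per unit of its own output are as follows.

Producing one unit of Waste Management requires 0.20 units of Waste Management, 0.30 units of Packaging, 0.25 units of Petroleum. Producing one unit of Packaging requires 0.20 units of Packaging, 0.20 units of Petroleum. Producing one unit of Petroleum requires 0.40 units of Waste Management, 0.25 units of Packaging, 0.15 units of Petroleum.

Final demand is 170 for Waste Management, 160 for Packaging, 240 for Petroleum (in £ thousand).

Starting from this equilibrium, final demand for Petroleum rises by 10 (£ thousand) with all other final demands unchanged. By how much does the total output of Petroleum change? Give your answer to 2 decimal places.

I − A =
  [   0.80     0.00    -0.40]
  [  -0.30     0.80    -0.25]
  [  -0.25    -0.20     0.85]
Cofactors of I−A, C_ij = (−1)^(i+j)·(minor ij) (rows/columns in the sector order above):
  C_11 = (0.80)(0.85) − (-0.25)(-0.20) = 0.6300
  C_12 = −[(-0.30)(0.85) − (-0.25)(-0.25)] = 0.3175
  C_13 = (-0.30)(-0.20) − (0.80)(-0.25) = 0.2600
  C_21 = −[(0.00)(0.85) − (-0.40)(-0.20)] = 0.0800
  C_22 = (0.80)(0.85) − (-0.40)(-0.25) = 0.5800
  C_23 = −[(0.80)(-0.20) − (0.00)(-0.25)] = 0.1600
  C_31 = (0.00)(-0.25) − (-0.40)(0.80) = 0.3200
  C_32 = −[(0.80)(-0.25) − (-0.40)(-0.30)] = 0.3200
  C_33 = (0.80)(0.80) − (0.00)(-0.30) = 0.6400
det(I−A) = Σ_j (I−A)_1j·C_1j = (0.80)(0.6300) + (0.00)(0.3175) + (-0.40)(0.2600) = 0.4000
adj(I−A) = Cᵀ =
  [ 0.6300   0.0800   0.3200]
  [ 0.3175   0.5800   0.3200]
  [ 0.2600   0.1600   0.6400]
(I − A)⁻¹ = adj(I−A) / det(I−A) ≈
  [   1.5750     0.2000     0.8000]
  [   0.7938     1.4500     0.8000]
  [   0.6500     0.4000     1.6000]
Δx = (I − A)⁻¹ Δd with Δd having +10 in the Petroleum component and 0 elsewhere.
So Δx_3 = L_33 · (+10), where L_33 = adj(I−A)_33 / det(I−A) = 0.6400 / 0.4000.
Δx_3 = 0.6400 × (+10) / 0.4000 = 6.40 / 0.4000 = 16.00.

Δx_3 = 16.00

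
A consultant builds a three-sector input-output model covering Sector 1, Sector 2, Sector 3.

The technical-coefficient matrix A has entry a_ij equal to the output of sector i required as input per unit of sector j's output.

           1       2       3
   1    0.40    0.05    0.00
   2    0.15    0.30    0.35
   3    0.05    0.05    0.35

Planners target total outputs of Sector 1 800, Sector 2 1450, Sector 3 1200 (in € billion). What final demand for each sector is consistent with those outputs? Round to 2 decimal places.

I − A =
  [   0.60    -0.05     0.00]
  [  -0.15     0.70    -0.35]
  [  -0.05    -0.05     0.65]
d = (I − A) x:
  d_1 = (+0.60)·800 + (-0.05)·1450 + (+0.00)·1200 = 407.50
  d_2 = (-0.15)·800 + (+0.70)·1450 + (-0.35)·1200 = 475.00
  d_3 = (-0.05)·800 + (-0.05)·1450 + (+0.65)·1200 = 667.50

d_1 = 407.50, d_2 = 475.00, d_3 = 667.50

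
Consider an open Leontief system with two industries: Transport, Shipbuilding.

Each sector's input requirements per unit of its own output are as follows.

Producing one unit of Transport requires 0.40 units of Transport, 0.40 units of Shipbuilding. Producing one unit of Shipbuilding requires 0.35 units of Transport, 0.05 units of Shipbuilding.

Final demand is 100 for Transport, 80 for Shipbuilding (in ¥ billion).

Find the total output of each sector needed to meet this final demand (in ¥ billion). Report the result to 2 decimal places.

I − A =
  [   0.60    -0.35]
  [  -0.40     0.95]
det(I−A) = (0.60)(0.95) − (-0.35)(-0.40) = 0.4300
adj(I−A) = [[0.95, 0.35], [0.40, 0.60]]
(I − A)⁻¹ = adj(I−A) / det(I−A) ≈
  [   2.2093     0.8140]
  [   0.9302     1.3953]
x = (I − A)⁻¹ d = adj(I−A)·d / det(I−A), with det(I−A) = 0.4300:
  x_T = (0.95·100 + 0.35·80) / 0.4300 = 123.00 / 0.4300 ≈ 286.05
  x_S = (0.40·100 + 0.60·80) / 0.4300 = 88.00 / 0.4300 ≈ 204.65

x_T = 286.05, x_S = 204.65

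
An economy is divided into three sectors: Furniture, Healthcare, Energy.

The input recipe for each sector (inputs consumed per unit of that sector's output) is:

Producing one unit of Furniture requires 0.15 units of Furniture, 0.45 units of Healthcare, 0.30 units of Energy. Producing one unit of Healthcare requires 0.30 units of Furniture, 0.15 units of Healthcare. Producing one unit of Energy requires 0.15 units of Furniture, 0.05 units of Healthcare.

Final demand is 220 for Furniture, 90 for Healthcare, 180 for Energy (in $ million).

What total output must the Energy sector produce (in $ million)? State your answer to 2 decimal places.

x_3 = 311.98

I − A =
  [   0.85    -0.30    -0.15]
  [  -0.45     0.85    -0.05]
  [  -0.30     0.00     1.00]
Cofactors of I−A, C_ij = (−1)^(i+j)·(minor ij) (rows/columns in the sector order above):
  C_11 = (0.85)(1.00) − (-0.05)(0.00) = 0.8500
  C_12 = −[(-0.45)(1.00) − (-0.05)(-0.30)] = 0.4650
  C_13 = (-0.45)(0.00) − (0.85)(-0.30) = 0.2550
  C_21 = −[(-0.30)(1.00) − (-0.15)(0.00)] = 0.3000
  C_22 = (0.85)(1.00) − (-0.15)(-0.30) = 0.8050
  C_23 = −[(0.85)(0.00) − (-0.30)(-0.30)] = 0.0900
  C_31 = (-0.30)(-0.05) − (-0.15)(0.85) = 0.1425
  C_32 = −[(0.85)(-0.05) − (-0.15)(-0.45)] = 0.1100
  C_33 = (0.85)(0.85) − (-0.30)(-0.45) = 0.5875
det(I−A) = Σ_j (I−A)_1j·C_1j = (0.85)(0.8500) + (-0.30)(0.4650) + (-0.15)(0.2550) = 0.54475
adj(I−A) = Cᵀ =
  [ 0.8500   0.3000   0.1425]
  [ 0.4650   0.8050   0.1100]
  [ 0.2550   0.0900   0.5875]
(I − A)⁻¹ = adj(I−A) / det(I−A) ≈
  [   1.5603     0.5507     0.2616]
  [   0.8536     1.4777     0.2019]
  [   0.4681     0.1652     1.0785]
x = (I − A)⁻¹ d = adj(I−A)·d / det(I−A), with det(I−A) = 0.54475:
  x_1 = (0.8500·220 + 0.3000·90 + 0.1425·180) / 0.54475 = 239.65 / 0.54475 ≈ 439.93
  x_2 = (0.4650·220 + 0.8050·90 + 0.1100·180) / 0.54475 = 194.55 / 0.54475 ≈ 357.14
  x_3 = (0.2550·220 + 0.0900·90 + 0.5875·180) / 0.54475 = 169.95 / 0.54475 ≈ 311.98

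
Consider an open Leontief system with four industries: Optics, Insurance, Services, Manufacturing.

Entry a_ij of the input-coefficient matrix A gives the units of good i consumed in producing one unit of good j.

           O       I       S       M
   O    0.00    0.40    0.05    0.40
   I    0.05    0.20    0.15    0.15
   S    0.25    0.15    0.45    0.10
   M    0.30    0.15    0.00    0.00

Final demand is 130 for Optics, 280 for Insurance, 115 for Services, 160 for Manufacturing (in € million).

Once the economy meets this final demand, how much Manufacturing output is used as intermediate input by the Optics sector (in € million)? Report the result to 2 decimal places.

I − A =
  [   1.00    -0.40    -0.05    -0.40]
  [  -0.05     0.80    -0.15    -0.15]
  [  -0.25    -0.15     0.55    -0.10]
  [  -0.30    -0.15     0.00     1.00]
Compute the cofactors C_ij = (−1)^(i+j)·(3×3 minor ij) of I−A; the adjugate is their transpose:
adj(I−A) = Cᵀ =
  [ 0.402875   0.261250   0.107875   0.211125]
  [ 0.094250   0.470000   0.136750   0.121875]
  [ 0.233375   0.274000   0.640500   0.198500]
  [ 0.135000   0.148875   0.052875   0.381125]
det(I−A) = Σ_j (I−A)_1j·C_1j = (1.00)(0.402875) + (-0.40)(0.094250) + (-0.05)(0.233375) + (-0.40)(0.135000) = 0.29950625
(I − A)⁻¹ = adj(I−A) / det(I−A) ≈
  [   1.3451     0.8723     0.3602     0.7049]
  [   0.3147     1.5692     0.4566     0.4069]
  [   0.7792     0.9148     2.1385     0.6628]
  [   0.4507     0.4971     0.1765     1.2725]
First solve x = (I − A)⁻¹ d = adj(I−A)·d / det(I−A); in particular x_O = (0.402875·130 + 0.261250·280 + 0.107875·115 + 0.211125·160) / 0.29950625 = 171.709375 / 0.29950625 ≈ 573.3082.
Intermediate flow from M to O: z_MO = a_MO · x_O = 0.30 × 171.709375 / 0.29950625 = 51.5128125 / 0.29950625 ≈ 171.99.

z_MO = 171.99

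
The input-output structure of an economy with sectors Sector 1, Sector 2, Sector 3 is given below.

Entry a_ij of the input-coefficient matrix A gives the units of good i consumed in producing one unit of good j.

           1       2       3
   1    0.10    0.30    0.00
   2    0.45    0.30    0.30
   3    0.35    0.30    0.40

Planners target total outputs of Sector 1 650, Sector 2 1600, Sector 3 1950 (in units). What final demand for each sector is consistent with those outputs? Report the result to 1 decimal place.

I − A =
  [   0.90    -0.30     0.00]
  [  -0.45     0.70    -0.30]
  [  -0.35    -0.30     0.60]
d = (I − A) x:
  d_1 = (+0.90)·650 + (-0.30)·1600 + (+0.00)·1950 = 105.0
  d_2 = (-0.45)·650 + (+0.70)·1600 + (-0.30)·1950 = 242.5
  d_3 = (-0.35)·650 + (-0.30)·1600 + (+0.60)·1950 = 462.5

d_1 = 105.0, d_2 = 242.5, d_3 = 462.5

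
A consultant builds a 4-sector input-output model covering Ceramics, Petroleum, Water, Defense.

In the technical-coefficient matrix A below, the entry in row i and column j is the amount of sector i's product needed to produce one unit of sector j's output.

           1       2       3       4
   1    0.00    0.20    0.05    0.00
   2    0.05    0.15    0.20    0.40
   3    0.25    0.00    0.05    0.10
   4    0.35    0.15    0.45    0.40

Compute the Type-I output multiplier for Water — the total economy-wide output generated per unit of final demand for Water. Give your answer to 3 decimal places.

m_3 = 3.761

I − A =
  [   1.00    -0.20    -0.05     0.00]
  [  -0.05     0.85    -0.20    -0.40]
  [  -0.25     0.00     0.95    -0.10]
  [  -0.35    -0.15    -0.45     0.60]
Compute the cofactors C_ij = (−1)^(i+j)·(3×3 minor ij) of I−A; the adjugate is their transpose:
adj(I−A) = Cᵀ =
  [ 0.386250   0.105750   0.082500   0.084250]
  [ 0.241250   0.515750   0.308500   0.395250]
  [ 0.143000   0.052000   0.416000   0.104000]
  [ 0.392875   0.229625   0.437250   0.777375]
det(I−A) = Σ_j (I−A)_1j·C_1j = (1.00)(0.386250) + (-0.20)(0.241250) + (-0.05)(0.143000) + (0.00)(0.392875) = 0.33085
(I − A)⁻¹ = adj(I−A) / det(I−A) ≈
  [   1.1674     0.3196     0.2494     0.2546]
  [   0.7292     1.5589     0.9324     1.1947]
  [   0.4322     0.1572     1.2574     0.3143]
  [   1.1875     0.6940     1.3216     2.3496]
The output multiplier for sector j is the column-j sum of the Leontief inverse (I − A)⁻¹ = adj(I−A) / det(I−A).
Column 3 of adj(I−A): (0.082500, 0.308500, 0.416000, 0.437250); det(I−A) = 0.33085.
m_3 = (0.082500 + 0.308500 + 0.416000 + 0.437250) / 0.33085 = 1.24425 / 0.33085 ≈ 3.761.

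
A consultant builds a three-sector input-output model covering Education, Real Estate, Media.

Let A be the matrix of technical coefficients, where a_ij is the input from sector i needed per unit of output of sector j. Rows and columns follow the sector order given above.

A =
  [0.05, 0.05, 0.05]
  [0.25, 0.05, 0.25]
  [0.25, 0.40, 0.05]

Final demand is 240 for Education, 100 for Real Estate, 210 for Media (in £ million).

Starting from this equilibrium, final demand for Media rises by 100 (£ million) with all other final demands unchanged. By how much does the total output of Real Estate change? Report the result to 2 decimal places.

I − A =
  [   0.95    -0.05    -0.05]
  [  -0.25     0.95    -0.25]
  [  -0.25    -0.40     0.95]
Cofactors of I−A, C_ij = (−1)^(i+j)·(minor ij) (rows/columns in the sector order above):
  C_11 = (0.95)(0.95) − (-0.25)(-0.40) = 0.8025
  C_12 = −[(-0.25)(0.95) − (-0.25)(-0.25)] = 0.3000
  C_13 = (-0.25)(-0.40) − (0.95)(-0.25) = 0.3375
  C_21 = −[(-0.05)(0.95) − (-0.05)(-0.40)] = 0.0675
  C_22 = (0.95)(0.95) − (-0.05)(-0.25) = 0.8900
  C_23 = −[(0.95)(-0.40) − (-0.05)(-0.25)] = 0.3925
  C_31 = (-0.05)(-0.25) − (-0.05)(0.95) = 0.0600
  C_32 = −[(0.95)(-0.25) − (-0.05)(-0.25)] = 0.2500
  C_33 = (0.95)(0.95) − (-0.05)(-0.25) = 0.8900
det(I−A) = Σ_j (I−A)_1j·C_1j = (0.95)(0.8025) + (-0.05)(0.3000) + (-0.05)(0.3375) = 0.7305
adj(I−A) = Cᵀ =
  [ 0.8025   0.0675   0.0600]
  [ 0.3000   0.8900   0.2500]
  [ 0.3375   0.3925   0.8900]
(I − A)⁻¹ = adj(I−A) / det(I−A) ≈
  [   1.0986     0.0924     0.0821]
  [   0.4107     1.2183     0.3422]
  [   0.4620     0.5373     1.2183]
Δx = (I − A)⁻¹ Δd with Δd having +100 in the Media component and 0 elsewhere.
So Δx_R = L_RM · (+100), where L_RM = adj(I−A)_RM / det(I−A) = 0.2500 / 0.7305.
Δx_R = 0.2500 × (+100) / 0.7305 = 25.00 / 0.7305 ≈ 34.22.

Δx_R = 34.22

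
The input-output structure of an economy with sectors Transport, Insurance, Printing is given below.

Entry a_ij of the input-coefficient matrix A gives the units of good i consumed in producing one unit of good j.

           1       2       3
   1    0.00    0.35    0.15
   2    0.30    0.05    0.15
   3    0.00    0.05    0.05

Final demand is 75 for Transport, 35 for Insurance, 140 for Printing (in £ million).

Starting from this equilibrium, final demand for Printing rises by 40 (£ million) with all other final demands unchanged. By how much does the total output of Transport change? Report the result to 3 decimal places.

Δx_1 = 9.836

I − A =
  [   1.00    -0.35    -0.15]
  [  -0.30     0.95    -0.15]
  [   0.00    -0.05     0.95]
Cofactors of I−A, C_ij = (−1)^(i+j)·(minor ij) (rows/columns in the sector order above):
  C_11 = (0.95)(0.95) − (-0.15)(-0.05) = 0.8950
  C_12 = −[(-0.30)(0.95) − (-0.15)(0.00)] = 0.2850
  C_13 = (-0.30)(-0.05) − (0.95)(0.00) = 0.0150
  C_21 = −[(-0.35)(0.95) − (-0.15)(-0.05)] = 0.3400
  C_22 = (1.00)(0.95) − (-0.15)(0.00) = 0.9500
  C_23 = −[(1.00)(-0.05) − (-0.35)(0.00)] = 0.0500
  C_31 = (-0.35)(-0.15) − (-0.15)(0.95) = 0.1950
  C_32 = −[(1.00)(-0.15) − (-0.15)(-0.30)] = 0.1950
  C_33 = (1.00)(0.95) − (-0.35)(-0.30) = 0.8450
det(I−A) = Σ_j (I−A)_1j·C_1j = (1.00)(0.8950) + (-0.35)(0.2850) + (-0.15)(0.0150) = 0.7930
adj(I−A) = Cᵀ =
  [ 0.8950   0.3400   0.1950]
  [ 0.2850   0.9500   0.1950]
  [ 0.0150   0.0500   0.8450]
(I − A)⁻¹ = adj(I−A) / det(I−A) ≈
  [   1.1286     0.4288     0.2459]
  [   0.3594     1.1980     0.2459]
  [   0.0189     0.0631     1.0656]
Δx = (I − A)⁻¹ Δd with Δd having +40 in the Printing component and 0 elsewhere.
So Δx_1 = L_13 · (+40), where L_13 = adj(I−A)_13 / det(I−A) = 0.1950 / 0.7930.
Δx_1 = 0.1950 × (+40) / 0.7930 = 7.80 / 0.7930 ≈ 9.836.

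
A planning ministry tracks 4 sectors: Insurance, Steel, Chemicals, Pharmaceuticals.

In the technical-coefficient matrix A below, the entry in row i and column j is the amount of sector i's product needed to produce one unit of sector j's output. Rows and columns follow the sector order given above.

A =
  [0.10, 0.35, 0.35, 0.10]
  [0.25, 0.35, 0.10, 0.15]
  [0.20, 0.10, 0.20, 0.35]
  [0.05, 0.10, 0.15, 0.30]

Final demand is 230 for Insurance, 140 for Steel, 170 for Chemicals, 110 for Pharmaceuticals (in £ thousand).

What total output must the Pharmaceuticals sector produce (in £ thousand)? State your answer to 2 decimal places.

I − A =
  [   0.90    -0.35    -0.35    -0.10]
  [  -0.25     0.65    -0.10    -0.15]
  [  -0.20    -0.10     0.80    -0.35]
  [  -0.05    -0.10    -0.15     0.70]
Compute the cofactors C_ij = (−1)^(i+j)·(3×3 minor ij) of I−A; the adjugate is their transpose:
adj(I−A) = Cᵀ =
  [ 0.305125   0.223875   0.197125   0.190125]
  [ 0.153125   0.394625   0.150375   0.181625]
  [ 0.126375   0.151125   0.326375   0.213625]
  [ 0.070750   0.104750   0.105500   0.327750]
det(I−A) = Σ_j (I−A)_1j·C_1j = (0.90)(0.305125) + (-0.35)(0.153125) + (-0.35)(0.126375) + (-0.10)(0.070750) = 0.1697125
(I − A)⁻¹ = adj(I−A) / det(I−A) ≈
  [   1.7979     1.3191     1.1615     1.1203]
  [   0.9023     2.3253     0.8861     1.0702]
  [   0.7446     0.8905     1.9231     1.2587]
  [   0.4169     0.6172     0.6216     1.9312]
x = (I − A)⁻¹ d = adj(I−A)·d / det(I−A), with det(I−A) = 0.1697125:
  x_I = (0.305125·230 + 0.223875·140 + 0.197125·170 + 0.190125·110) / 0.1697125 = 155.94625 / 0.1697125 ≈ 918.88
  x_S = (0.153125·230 + 0.394625·140 + 0.150375·170 + 0.181625·110) / 0.1697125 = 136.00875 / 0.1697125 ≈ 801.41
  x_C = (0.126375·230 + 0.151125·140 + 0.326375·170 + 0.213625·110) / 0.1697125 = 129.20625 / 0.1697125 ≈ 761.32
  x_P = (0.070750·230 + 0.104750·140 + 0.105500·170 + 0.327750·110) / 0.1697125 = 84.925 / 0.1697125 ≈ 500.41

x_P = 500.41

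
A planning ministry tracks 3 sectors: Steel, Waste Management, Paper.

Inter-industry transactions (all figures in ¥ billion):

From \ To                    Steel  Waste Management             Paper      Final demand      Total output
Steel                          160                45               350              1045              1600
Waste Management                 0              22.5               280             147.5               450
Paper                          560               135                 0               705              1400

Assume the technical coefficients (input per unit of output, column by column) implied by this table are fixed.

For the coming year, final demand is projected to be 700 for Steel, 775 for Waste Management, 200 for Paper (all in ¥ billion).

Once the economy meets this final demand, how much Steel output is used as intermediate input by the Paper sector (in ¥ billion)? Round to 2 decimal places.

z_SP = 225.12

Technical coefficients a_ij = z_ij / X_j:
  a_SS = 160/1600 = 0.10, a_WS = 0/1600 = 0.00, a_PS = 560/1600 = 0.35
  a_SW = 45/450 = 0.10, a_WW = 22.5/450 = 0.05, a_PW = 135/450 = 0.30
  a_SP = 350/1400 = 0.25, a_WP = 280/1400 = 0.20, a_PP = 0/1400 = 0.00
I − A =
  [   0.90    -0.10    -0.25]
  [   0.00     0.95    -0.20]
  [  -0.35    -0.30     1.00]
Cofactors of I−A, C_ij = (−1)^(i+j)·(minor ij) (rows/columns in the sector order above):
  C_11 = (0.95)(1.00) − (-0.20)(-0.30) = 0.8900
  C_12 = −[(0.00)(1.00) − (-0.20)(-0.35)] = 0.0700
  C_13 = (0.00)(-0.30) − (0.95)(-0.35) = 0.3325
  C_21 = −[(-0.10)(1.00) − (-0.25)(-0.30)] = 0.1750
  C_22 = (0.90)(1.00) − (-0.25)(-0.35) = 0.8125
  C_23 = −[(0.90)(-0.30) − (-0.10)(-0.35)] = 0.3050
  C_31 = (-0.10)(-0.20) − (-0.25)(0.95) = 0.2575
  C_32 = −[(0.90)(-0.20) − (-0.25)(0.00)] = 0.1800
  C_33 = (0.90)(0.95) − (-0.10)(0.00) = 0.8550
det(I−A) = Σ_j (I−A)_1j·C_1j = (0.90)(0.8900) + (-0.10)(0.0700) + (-0.25)(0.3325) = 0.710875
adj(I−A) = Cᵀ =
  [ 0.8900   0.1750   0.2575]
  [ 0.0700   0.8125   0.1800]
  [ 0.3325   0.3050   0.8550]
(I − A)⁻¹ = adj(I−A) / det(I−A) ≈
  [   1.2520     0.2462     0.3622]
  [   0.0985     1.1430     0.2532]
  [   0.4677     0.4290     1.2027]
First solve x = (I − A)⁻¹ d = adj(I−A)·d / det(I−A); in particular x_P = (0.3325·700 + 0.3050·775 + 0.8550·200) / 0.710875 = 640.125 / 0.710875 ≈ 900.4748.
Intermediate flow from S to P: z_SP = a_SP · x_P = 0.25 × 640.125 / 0.710875 = 160.03125 / 0.710875 ≈ 225.12.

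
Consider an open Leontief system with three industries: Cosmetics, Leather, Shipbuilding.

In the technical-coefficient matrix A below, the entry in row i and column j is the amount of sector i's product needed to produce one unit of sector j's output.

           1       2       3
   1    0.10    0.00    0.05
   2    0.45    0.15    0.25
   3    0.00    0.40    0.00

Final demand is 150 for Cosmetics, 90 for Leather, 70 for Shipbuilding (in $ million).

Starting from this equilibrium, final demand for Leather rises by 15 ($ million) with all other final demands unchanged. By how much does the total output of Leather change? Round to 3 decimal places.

I − A =
  [   0.90     0.00    -0.05]
  [  -0.45     0.85    -0.25]
  [   0.00    -0.40     1.00]
Cofactors of I−A, C_ij = (−1)^(i+j)·(minor ij) (rows/columns in the sector order above):
  C_11 = (0.85)(1.00) − (-0.25)(-0.40) = 0.7500
  C_12 = −[(-0.45)(1.00) − (-0.25)(0.00)] = 0.4500
  C_13 = (-0.45)(-0.40) − (0.85)(0.00) = 0.1800
  C_21 = −[(0.00)(1.00) − (-0.05)(-0.40)] = 0.0200
  C_22 = (0.90)(1.00) − (-0.05)(0.00) = 0.9000
  C_23 = −[(0.90)(-0.40) − (0.00)(0.00)] = 0.3600
  C_31 = (0.00)(-0.25) − (-0.05)(0.85) = 0.0425
  C_32 = −[(0.90)(-0.25) − (-0.05)(-0.45)] = 0.2475
  C_33 = (0.90)(0.85) − (0.00)(-0.45) = 0.7650
det(I−A) = Σ_j (I−A)_1j·C_1j = (0.90)(0.7500) + (0.00)(0.4500) + (-0.05)(0.1800) = 0.6660
adj(I−A) = Cᵀ =
  [ 0.7500   0.0200   0.0425]
  [ 0.4500   0.9000   0.2475]
  [ 0.1800   0.3600   0.7650]
(I − A)⁻¹ = adj(I−A) / det(I−A) ≈
  [   1.1261     0.0300     0.0638]
  [   0.6757     1.3514     0.3716]
  [   0.2703     0.5405     1.1486]
Δx = (I − A)⁻¹ Δd with Δd having +15 in the Leather component and 0 elsewhere.
So Δx_2 = L_22 · (+15), where L_22 = adj(I−A)_22 / det(I−A) = 0.9000 / 0.6660.
Δx_2 = 0.9000 × (+15) / 0.6660 = 13.50 / 0.6660 ≈ 20.270.

Δx_2 = 20.270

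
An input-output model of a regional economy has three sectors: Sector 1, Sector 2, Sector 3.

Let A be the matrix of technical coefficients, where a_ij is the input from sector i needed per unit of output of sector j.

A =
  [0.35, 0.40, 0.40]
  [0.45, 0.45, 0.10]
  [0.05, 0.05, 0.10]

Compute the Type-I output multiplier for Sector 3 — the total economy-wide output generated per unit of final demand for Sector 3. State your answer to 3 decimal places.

m_3 = 5.074

I − A =
  [   0.65    -0.40    -0.40]
  [  -0.45     0.55    -0.10]
  [  -0.05    -0.05     0.90]
Cofactors of I−A, C_ij = (−1)^(i+j)·(minor ij) (rows/columns in the sector order above):
  C_11 = (0.55)(0.90) − (-0.10)(-0.05) = 0.4900
  C_12 = −[(-0.45)(0.90) − (-0.10)(-0.05)] = 0.4100
  C_13 = (-0.45)(-0.05) − (0.55)(-0.05) = 0.0500
  C_21 = −[(-0.40)(0.90) − (-0.40)(-0.05)] = 0.3800
  C_22 = (0.65)(0.90) − (-0.40)(-0.05) = 0.5650
  C_23 = −[(0.65)(-0.05) − (-0.40)(-0.05)] = 0.0525
  C_31 = (-0.40)(-0.10) − (-0.40)(0.55) = 0.2600
  C_32 = −[(0.65)(-0.10) − (-0.40)(-0.45)] = 0.2450
  C_33 = (0.65)(0.55) − (-0.40)(-0.45) = 0.1775
det(I−A) = Σ_j (I−A)_1j·C_1j = (0.65)(0.4900) + (-0.40)(0.4100) + (-0.40)(0.0500) = 0.1345
adj(I−A) = Cᵀ =
  [ 0.4900   0.3800   0.2600]
  [ 0.4100   0.5650   0.2450]
  [ 0.0500   0.0525   0.1775]
(I − A)⁻¹ = adj(I−A) / det(I−A) ≈
  [   3.6431     2.8253     1.9331]
  [   3.0483     4.2007     1.8216]
  [   0.3717     0.3903     1.3197]
The output multiplier for sector j is the column-j sum of the Leontief inverse (I − A)⁻¹ = adj(I−A) / det(I−A).
Column 3 of adj(I−A): (0.2600, 0.2450, 0.1775); det(I−A) = 0.1345.
m_3 = (0.2600 + 0.2450 + 0.1775) / 0.1345 = 0.6825 / 0.1345 ≈ 5.074.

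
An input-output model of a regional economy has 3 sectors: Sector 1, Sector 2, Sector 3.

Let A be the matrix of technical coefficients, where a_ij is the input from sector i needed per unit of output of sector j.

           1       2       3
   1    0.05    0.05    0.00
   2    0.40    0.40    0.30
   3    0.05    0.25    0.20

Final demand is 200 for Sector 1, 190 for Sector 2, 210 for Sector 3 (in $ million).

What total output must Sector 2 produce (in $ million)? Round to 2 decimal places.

x_2 = 737.09

I − A =
  [   0.95    -0.05     0.00]
  [  -0.40     0.60    -0.30]
  [  -0.05    -0.25     0.80]
Cofactors of I−A, C_ij = (−1)^(i+j)·(minor ij) (rows/columns in the sector order above):
  C_11 = (0.60)(0.80) − (-0.30)(-0.25) = 0.4050
  C_12 = −[(-0.40)(0.80) − (-0.30)(-0.05)] = 0.3350
  C_13 = (-0.40)(-0.25) − (0.60)(-0.05) = 0.1300
  C_21 = −[(-0.05)(0.80) − (0.00)(-0.25)] = 0.0400
  C_22 = (0.95)(0.80) − (0.00)(-0.05) = 0.7600
  C_23 = −[(0.95)(-0.25) − (-0.05)(-0.05)] = 0.2400
  C_31 = (-0.05)(-0.30) − (0.00)(0.60) = 0.0150
  C_32 = −[(0.95)(-0.30) − (0.00)(-0.40)] = 0.2850
  C_33 = (0.95)(0.60) − (-0.05)(-0.40) = 0.5500
det(I−A) = Σ_j (I−A)_1j·C_1j = (0.95)(0.4050) + (-0.05)(0.3350) + (0.00)(0.1300) = 0.3680
adj(I−A) = Cᵀ =
  [ 0.4050   0.0400   0.0150]
  [ 0.3350   0.7600   0.2850]
  [ 0.1300   0.2400   0.5500]
(I − A)⁻¹ = adj(I−A) / det(I−A) ≈
  [   1.1005     0.1087     0.0408]
  [   0.9103     2.0652     0.7745]
  [   0.3533     0.6522     1.4946]
x = (I − A)⁻¹ d = adj(I−A)·d / det(I−A), with det(I−A) = 0.3680:
  x_1 = (0.4050·200 + 0.0400·190 + 0.0150·210) / 0.3680 = 91.75 / 0.3680 ≈ 249.32
  x_2 = (0.3350·200 + 0.7600·190 + 0.2850·210) / 0.3680 = 271.25 / 0.3680 ≈ 737.09
  x_3 = (0.1300·200 + 0.2400·190 + 0.5500·210) / 0.3680 = 187.10 / 0.3680 ≈ 508.42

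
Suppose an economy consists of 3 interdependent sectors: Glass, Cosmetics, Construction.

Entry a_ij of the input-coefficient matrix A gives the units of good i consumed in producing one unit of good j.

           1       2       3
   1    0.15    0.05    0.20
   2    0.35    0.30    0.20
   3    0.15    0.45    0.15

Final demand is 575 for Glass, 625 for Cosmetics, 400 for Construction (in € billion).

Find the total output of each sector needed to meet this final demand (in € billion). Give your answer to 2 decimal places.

x_1 = 1202.05, x_2 = 1989.94, x_3 = 1736.21

I − A =
  [   0.85    -0.05    -0.20]
  [  -0.35     0.70    -0.20]
  [  -0.15    -0.45     0.85]
Cofactors of I−A, C_ij = (−1)^(i+j)·(minor ij) (rows/columns in the sector order above):
  C_11 = (0.70)(0.85) − (-0.20)(-0.45) = 0.5050
  C_12 = −[(-0.35)(0.85) − (-0.20)(-0.15)] = 0.3275
  C_13 = (-0.35)(-0.45) − (0.70)(-0.15) = 0.2625
  C_21 = −[(-0.05)(0.85) − (-0.20)(-0.45)] = 0.1325
  C_22 = (0.85)(0.85) − (-0.20)(-0.15) = 0.6925
  C_23 = −[(0.85)(-0.45) − (-0.05)(-0.15)] = 0.3900
  C_31 = (-0.05)(-0.20) − (-0.20)(0.70) = 0.1500
  C_32 = −[(0.85)(-0.20) − (-0.20)(-0.35)] = 0.2400
  C_33 = (0.85)(0.70) − (-0.05)(-0.35) = 0.5775
det(I−A) = Σ_j (I−A)_1j·C_1j = (0.85)(0.5050) + (-0.05)(0.3275) + (-0.20)(0.2625) = 0.360375
adj(I−A) = Cᵀ =
  [ 0.5050   0.1325   0.1500]
  [ 0.3275   0.6925   0.2400]
  [ 0.2625   0.3900   0.5775]
(I − A)⁻¹ = adj(I−A) / det(I−A) ≈
  [   1.4013     0.3677     0.4162]
  [   0.9088     1.9216     0.6660]
  [   0.7284     1.0822     1.6025]
x = (I − A)⁻¹ d = adj(I−A)·d / det(I−A), with det(I−A) = 0.360375:
  x_1 = (0.5050·575 + 0.1325·625 + 0.1500·400) / 0.360375 = 433.1875 / 0.360375 ≈ 1202.05
  x_2 = (0.3275·575 + 0.6925·625 + 0.2400·400) / 0.360375 = 717.125 / 0.360375 ≈ 1989.94
  x_3 = (0.2625·575 + 0.3900·625 + 0.5775·400) / 0.360375 = 625.6875 / 0.360375 ≈ 1736.21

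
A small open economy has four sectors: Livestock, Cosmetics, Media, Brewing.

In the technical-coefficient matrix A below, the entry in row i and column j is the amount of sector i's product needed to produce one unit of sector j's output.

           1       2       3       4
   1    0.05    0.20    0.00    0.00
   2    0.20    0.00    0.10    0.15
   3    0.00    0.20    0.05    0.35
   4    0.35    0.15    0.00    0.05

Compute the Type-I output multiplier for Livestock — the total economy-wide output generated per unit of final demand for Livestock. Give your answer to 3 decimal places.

m_1 = 2.136

I − A =
  [   0.95    -0.20     0.00     0.00]
  [  -0.20     1.00    -0.10    -0.15]
  [   0.00    -0.20     0.95    -0.35]
  [  -0.35    -0.15     0.00     0.95]
Compute the cofactors C_ij = (−1)^(i+j)·(3×3 minor ij) of I−A; the adjugate is their transpose:
adj(I−A) = Cᵀ =
  [ 0.856875   0.180500   0.019000   0.035500]
  [ 0.242625   0.857375   0.090250   0.168625]
  [ 0.181500   0.254875   0.832625   0.347000]
  [ 0.354000   0.201875   0.021250   0.845500]
det(I−A) = Σ_j (I−A)_1j·C_1j = (0.95)(0.856875) + (-0.20)(0.242625) + (0.00)(0.181500) + (0.00)(0.354000) = 0.76550625
(I − A)⁻¹ = adj(I−A) / det(I−A) ≈
  [   1.1194     0.2358     0.0248     0.0464]
  [   0.3169     1.1200     0.1179     0.2203]
  [   0.2371     0.3329     1.0877     0.4533]
  [   0.4624     0.2637     0.0278     1.1045]
The output multiplier for sector j is the column-j sum of the Leontief inverse (I − A)⁻¹ = adj(I−A) / det(I−A).
Column 1 of adj(I−A): (0.856875, 0.242625, 0.181500, 0.354000); det(I−A) = 0.76550625.
m_1 = (0.856875 + 0.242625 + 0.181500 + 0.354000) / 0.76550625 = 1.635 / 0.76550625 ≈ 2.136.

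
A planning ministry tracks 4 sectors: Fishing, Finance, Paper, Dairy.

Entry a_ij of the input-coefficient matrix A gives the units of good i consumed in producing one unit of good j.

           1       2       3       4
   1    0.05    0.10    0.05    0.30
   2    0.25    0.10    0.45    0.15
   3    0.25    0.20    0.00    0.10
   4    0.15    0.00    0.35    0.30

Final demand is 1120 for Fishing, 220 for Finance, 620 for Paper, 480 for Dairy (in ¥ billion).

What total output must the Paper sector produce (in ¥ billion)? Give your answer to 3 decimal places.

x_3 = 1765.401

I − A =
  [   0.95    -0.10    -0.05    -0.30]
  [  -0.25     0.90    -0.45    -0.15]
  [  -0.25    -0.20     1.00    -0.10]
  [  -0.15     0.00    -0.35     0.70]
Compute the cofactors C_ij = (−1)^(i+j)·(3×3 minor ij) of I−A; the adjugate is their transpose:
adj(I−A) = Cᵀ =
  [ 0.525000   0.094500   0.162750   0.268500]
  [ 0.287375   0.551000   0.365000   0.293375]
  [ 0.210500   0.143000   0.538250   0.197750]
  [ 0.217750   0.091750   0.304000   0.719500]
det(I−A) = Σ_j (I−A)_1j·C_1j = (0.95)(0.525000) + (-0.10)(0.287375) + (-0.05)(0.210500) + (-0.30)(0.217750) = 0.3941625
(I − A)⁻¹ = adj(I−A) / det(I−A) ≈
  [   1.3319     0.2397     0.4129     0.6812]
  [   0.7291     1.3979     0.9260     0.7443]
  [   0.5340     0.3628     1.3656     0.5017]
  [   0.5524     0.2328     0.7713     1.8254]
x = (I − A)⁻¹ d = adj(I−A)·d / det(I−A), with det(I−A) = 0.3941625:
  x_1 = (0.525000·1120 + 0.094500·220 + 0.162750·620 + 0.268500·480) / 0.3941625 = 838.575 / 0.3941625 ≈ 2127.485
  x_2 = (0.287375·1120 + 0.551000·220 + 0.365000·620 + 0.293375·480) / 0.3941625 = 810.20 / 0.3941625 ≈ 2055.497
  x_3 = (0.210500·1120 + 0.143000·220 + 0.538250·620 + 0.197750·480) / 0.3941625 = 695.855 / 0.3941625 ≈ 1765.401
  x_4 = (0.217750·1120 + 0.091750·220 + 0.304000·620 + 0.719500·480) / 0.3941625 = 797.905 / 0.3941625 ≈ 2024.305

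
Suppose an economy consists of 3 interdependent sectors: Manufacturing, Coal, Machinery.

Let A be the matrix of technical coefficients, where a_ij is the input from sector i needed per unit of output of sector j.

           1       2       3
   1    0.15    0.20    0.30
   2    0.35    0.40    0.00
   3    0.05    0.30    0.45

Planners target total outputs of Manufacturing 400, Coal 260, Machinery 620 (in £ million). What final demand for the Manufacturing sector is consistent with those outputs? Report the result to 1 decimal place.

I − A =
  [   0.85    -0.20    -0.30]
  [  -0.35     0.60     0.00]
  [  -0.05    -0.30     0.55]
d = (I − A) x:
  d_1 = (+0.85)·400 + (-0.20)·260 + (-0.30)·620 = 102.0
  d_2 = (-0.35)·400 + (+0.60)·260 + (+0.00)·620 = 16.0
  d_3 = (-0.05)·400 + (-0.30)·260 + (+0.55)·620 = 243.0

d_1 = 102.0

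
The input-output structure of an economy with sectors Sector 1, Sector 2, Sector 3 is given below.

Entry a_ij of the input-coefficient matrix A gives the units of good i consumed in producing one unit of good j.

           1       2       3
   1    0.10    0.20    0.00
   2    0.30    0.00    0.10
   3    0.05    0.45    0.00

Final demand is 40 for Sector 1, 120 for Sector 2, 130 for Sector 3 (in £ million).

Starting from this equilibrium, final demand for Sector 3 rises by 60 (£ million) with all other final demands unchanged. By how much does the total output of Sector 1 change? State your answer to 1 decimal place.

Δx_1 = 1.5

I − A =
  [   0.90    -0.20     0.00]
  [  -0.30     1.00    -0.10]
  [  -0.05    -0.45     1.00]
Cofactors of I−A, C_ij = (−1)^(i+j)·(minor ij) (rows/columns in the sector order above):
  C_11 = (1.00)(1.00) − (-0.10)(-0.45) = 0.9550
  C_12 = −[(-0.30)(1.00) − (-0.10)(-0.05)] = 0.3050
  C_13 = (-0.30)(-0.45) − (1.00)(-0.05) = 0.1850
  C_21 = −[(-0.20)(1.00) − (0.00)(-0.45)] = 0.2000
  C_22 = (0.90)(1.00) − (0.00)(-0.05) = 0.9000
  C_23 = −[(0.90)(-0.45) − (-0.20)(-0.05)] = 0.4150
  C_31 = (-0.20)(-0.10) − (0.00)(1.00) = 0.0200
  C_32 = −[(0.90)(-0.10) − (0.00)(-0.30)] = 0.0900
  C_33 = (0.90)(1.00) − (-0.20)(-0.30) = 0.8400
det(I−A) = Σ_j (I−A)_1j·C_1j = (0.90)(0.9550) + (-0.20)(0.3050) + (0.00)(0.1850) = 0.7985
adj(I−A) = Cᵀ =
  [ 0.9550   0.2000   0.0200]
  [ 0.3050   0.9000   0.0900]
  [ 0.1850   0.4150   0.8400]
(I − A)⁻¹ = adj(I−A) / det(I−A) ≈
  [   1.1960     0.2505     0.0250]
  [   0.3820     1.1271     0.1127]
  [   0.2317     0.5197     1.0520]
Δx = (I − A)⁻¹ Δd with Δd having +60 in the Sector 3 component and 0 elsewhere.
So Δx_1 = L_13 · (+60), where L_13 = adj(I−A)_13 / det(I−A) = 0.0200 / 0.7985.
Δx_1 = 0.0200 × (+60) / 0.7985 = 1.20 / 0.7985 ≈ 1.5.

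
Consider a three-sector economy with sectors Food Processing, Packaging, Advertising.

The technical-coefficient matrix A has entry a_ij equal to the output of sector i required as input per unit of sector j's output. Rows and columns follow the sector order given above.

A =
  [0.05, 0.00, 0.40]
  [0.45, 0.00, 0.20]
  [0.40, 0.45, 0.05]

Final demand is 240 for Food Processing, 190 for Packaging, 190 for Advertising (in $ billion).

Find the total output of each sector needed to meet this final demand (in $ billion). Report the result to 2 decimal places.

I − A =
  [   0.95     0.00    -0.40]
  [  -0.45     1.00    -0.20]
  [  -0.40    -0.45     0.95]
Cofactors of I−A, C_ij = (−1)^(i+j)·(minor ij) (rows/columns in the sector order above):
  C_11 = (1.00)(0.95) − (-0.20)(-0.45) = 0.8600
  C_12 = −[(-0.45)(0.95) − (-0.20)(-0.40)] = 0.5075
  C_13 = (-0.45)(-0.45) − (1.00)(-0.40) = 0.6025
  C_21 = −[(0.00)(0.95) − (-0.40)(-0.45)] = 0.1800
  C_22 = (0.95)(0.95) − (-0.40)(-0.40) = 0.7425
  C_23 = −[(0.95)(-0.45) − (0.00)(-0.40)] = 0.4275
  C_31 = (0.00)(-0.20) − (-0.40)(1.00) = 0.4000
  C_32 = −[(0.95)(-0.20) − (-0.40)(-0.45)] = 0.3700
  C_33 = (0.95)(1.00) − (0.00)(-0.45) = 0.9500
det(I−A) = Σ_j (I−A)_1j·C_1j = (0.95)(0.8600) + (0.00)(0.5075) + (-0.40)(0.6025) = 0.5760
adj(I−A) = Cᵀ =
  [ 0.8600   0.1800   0.4000]
  [ 0.5075   0.7425   0.3700]
  [ 0.6025   0.4275   0.9500]
(I − A)⁻¹ = adj(I−A) / det(I−A) ≈
  [   1.4931     0.3125     0.6944]
  [   0.8811     1.2891     0.6424]
  [   1.0460     0.7422     1.6493]
x = (I − A)⁻¹ d = adj(I−A)·d / det(I−A), with det(I−A) = 0.5760:
  x_F = (0.8600·240 + 0.1800·190 + 0.4000·190) / 0.5760 = 316.60 / 0.5760 ≈ 549.65
  x_P = (0.5075·240 + 0.7425·190 + 0.3700·190) / 0.5760 = 333.175 / 0.5760 ≈ 578.43
  x_A = (0.6025·240 + 0.4275·190 + 0.9500·190) / 0.5760 = 406.325 / 0.5760 ≈ 705.43

x_F = 549.65, x_P = 578.43, x_A = 705.43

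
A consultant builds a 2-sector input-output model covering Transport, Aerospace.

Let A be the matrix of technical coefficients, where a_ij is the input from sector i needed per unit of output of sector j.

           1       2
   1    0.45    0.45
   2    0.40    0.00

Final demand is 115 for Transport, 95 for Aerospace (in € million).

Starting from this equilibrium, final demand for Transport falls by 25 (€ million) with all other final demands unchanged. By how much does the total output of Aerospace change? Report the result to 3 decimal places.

I − A =
  [   0.55    -0.45]
  [  -0.40     1.00]
det(I−A) = (0.55)(1.00) − (-0.45)(-0.40) = 0.3700
adj(I−A) = [[1.00, 0.45], [0.40, 0.55]]
(I − A)⁻¹ = adj(I−A) / det(I−A) ≈
  [   2.7027     1.2162]
  [   1.0811     1.4865]
Δx = (I − A)⁻¹ Δd with Δd having -25 in the Transport component and 0 elsewhere.
So Δx_2 = L_21 · (-25), where L_21 = adj(I−A)_21 / det(I−A) = 0.40 / 0.3700.
Δx_2 = 0.40 × (-25) / 0.3700 = -10.00 / 0.3700 ≈ -27.027.

Δx_2 = -27.027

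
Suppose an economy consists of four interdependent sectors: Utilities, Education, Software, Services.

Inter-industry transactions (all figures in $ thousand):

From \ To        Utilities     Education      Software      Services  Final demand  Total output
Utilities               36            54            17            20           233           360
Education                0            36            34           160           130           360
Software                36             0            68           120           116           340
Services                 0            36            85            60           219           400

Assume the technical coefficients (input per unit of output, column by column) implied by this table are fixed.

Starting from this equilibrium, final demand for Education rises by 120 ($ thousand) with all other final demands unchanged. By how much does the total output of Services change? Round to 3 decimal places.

Δx_4 = 20.023

Technical coefficients a_ij = z_ij / X_j:
  a_11 = 36/360 = 0.10, a_21 = 0/360 = 0.00, a_31 = 36/360 = 0.10, a_41 = 0/360 = 0.00
  a_12 = 54/360 = 0.15, a_22 = 36/360 = 0.10, a_32 = 0/360 = 0.00, a_42 = 36/360 = 0.10
  a_13 = 17/340 = 0.05, a_23 = 34/340 = 0.10, a_33 = 68/340 = 0.20, a_43 = 85/340 = 0.25
  a_14 = 20/400 = 0.05, a_24 = 160/400 = 0.40, a_34 = 120/400 = 0.30, a_44 = 60/400 = 0.15
I − A =
  [   0.90    -0.15    -0.05    -0.05]
  [   0.00     0.90    -0.10    -0.40]
  [  -0.10     0.00     0.80    -0.30]
  [   0.00    -0.10    -0.25     0.85]
Compute the cofactors C_ij = (−1)^(i+j)·(3×3 minor ij) of I−A; the adjugate is their transpose:
adj(I−A) = Cᵀ =
  [ 0.50950   0.09625   0.07575   0.10200]
  [ 0.01850   0.53900   0.16650   0.31350]
  [ 0.07250   0.04025   0.65250   0.25350]
  [ 0.02350   0.07525   0.21150   0.64200]
det(I−A) = Σ_j (I−A)_1j·C_1j = (0.90)(0.50950) + (-0.15)(0.01850) + (-0.05)(0.07250) + (-0.05)(0.02350) = 0.450975
(I − A)⁻¹ = adj(I−A) / det(I−A) ≈
  [   1.1298     0.2134     0.1680     0.2262]
  [   0.0410     1.1952     0.3692     0.6952]
  [   0.1608     0.0893     1.4469     0.5621]
  [   0.0521     0.1669     0.4690     1.4236]
Δx = (I − A)⁻¹ Δd with Δd having +120 in the Education component and 0 elsewhere.
So Δx_4 = L_42 · (+120), where L_42 = adj(I−A)_42 / det(I−A) = 0.07525 / 0.450975.
Δx_4 = 0.07525 × (+120) / 0.450975 = 9.03 / 0.450975 ≈ 20.023.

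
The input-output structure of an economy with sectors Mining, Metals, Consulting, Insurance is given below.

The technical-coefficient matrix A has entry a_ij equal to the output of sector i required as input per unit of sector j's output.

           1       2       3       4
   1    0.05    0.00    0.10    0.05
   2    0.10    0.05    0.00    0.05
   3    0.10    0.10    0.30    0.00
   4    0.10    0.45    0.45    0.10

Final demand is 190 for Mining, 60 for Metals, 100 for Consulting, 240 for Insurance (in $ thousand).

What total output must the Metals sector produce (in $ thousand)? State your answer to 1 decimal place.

x_2 = 112.3

I − A =
  [   0.95     0.00    -0.10    -0.05]
  [  -0.10     0.95     0.00    -0.05]
  [  -0.10    -0.10     0.70     0.00]
  [  -0.10    -0.45    -0.45     0.90]
Compute the cofactors C_ij = (−1)^(i+j)·(3×3 minor ij) of I−A; the adjugate is their transpose:
adj(I−A) = Cᵀ =
  [ 0.580500   0.027000   0.104625   0.033750]
  [ 0.068750   0.583750   0.033125   0.036250]
  [ 0.092750   0.087250   0.783875   0.010000]
  [ 0.145250   0.338500   0.420125   0.621250]
det(I−A) = Σ_j (I−A)_1j·C_1j = (0.95)(0.580500) + (0.00)(0.068750) + (-0.10)(0.092750) + (-0.05)(0.145250) = 0.5349375
(I − A)⁻¹ = adj(I−A) / det(I−A) ≈
  [   1.0852     0.0505     0.1956     0.0631]
  [   0.1285     1.0912     0.0619     0.0678]
  [   0.1734     0.1631     1.4654     0.0187]
  [   0.2715     0.6328     0.7854     1.1614]
x = (I − A)⁻¹ d = adj(I−A)·d / det(I−A), with det(I−A) = 0.5349375:
  x_1 = (0.580500·190 + 0.027000·60 + 0.104625·100 + 0.033750·240) / 0.5349375 = 130.4775 / 0.5349375 ≈ 243.9
  x_2 = (0.068750·190 + 0.583750·60 + 0.033125·100 + 0.036250·240) / 0.5349375 = 60.10 / 0.5349375 ≈ 112.3
  x_3 = (0.092750·190 + 0.087250·60 + 0.783875·100 + 0.010000·240) / 0.5349375 = 103.645 / 0.5349375 ≈ 193.8
  x_4 = (0.145250·190 + 0.338500·60 + 0.420125·100 + 0.621250·240) / 0.5349375 = 239.02 / 0.5349375 ≈ 446.8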